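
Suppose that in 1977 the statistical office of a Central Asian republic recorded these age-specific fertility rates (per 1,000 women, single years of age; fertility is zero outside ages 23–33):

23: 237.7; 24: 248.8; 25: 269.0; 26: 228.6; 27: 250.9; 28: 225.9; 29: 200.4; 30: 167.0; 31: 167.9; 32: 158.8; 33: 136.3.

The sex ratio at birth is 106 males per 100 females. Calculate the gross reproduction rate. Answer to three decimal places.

Proportion female at birth = 100 / (100 + 106) = 0.48544.
Sum of ASFRs = 237.7 + 248.8 + 269.0 + 228.6 + 250.9 + 225.9 + 200.4 + 167.0 + 167.9 + 158.8 + 136.3 = 2291.3
TFR = 2291.3 / 1000 = 2.2913
GRR = 0.48544 × 2.2913 = 1.11229

1.112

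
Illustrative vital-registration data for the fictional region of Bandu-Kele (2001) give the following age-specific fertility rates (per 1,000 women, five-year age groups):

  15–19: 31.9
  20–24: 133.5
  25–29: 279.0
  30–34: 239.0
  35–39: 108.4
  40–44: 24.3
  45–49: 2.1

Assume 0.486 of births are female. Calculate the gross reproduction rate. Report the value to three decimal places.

Proportion female at birth = 0.486.
Sum of ASFRs = 31.9 + 133.5 + 279.0 + 239.0 + 108.4 + 24.3 + 2.1 = 818.2
TFR = 5 × 818.2 / 1000 = 4.091
GRR = 0.486 × 4.091 = 1.98823

1.988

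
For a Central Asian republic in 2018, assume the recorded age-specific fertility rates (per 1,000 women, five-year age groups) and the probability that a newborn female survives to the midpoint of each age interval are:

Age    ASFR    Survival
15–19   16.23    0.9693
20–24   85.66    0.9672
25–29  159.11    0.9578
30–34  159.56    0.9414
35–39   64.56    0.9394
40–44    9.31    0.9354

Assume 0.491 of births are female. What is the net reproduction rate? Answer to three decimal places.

1.155

Proportion female at birth = 0.491.
Weighting each age-specific rate by interval width and survival:
  15–19: 5 × 16.23/1000 × 0.9693 = 0.07866
  20–24: 5 × 85.66/1000 × 0.9672 = 0.41425
  25–29: 5 × 159.11/1000 × 0.9578 = 0.76198
  30–34: 5 × 159.56/1000 × 0.9414 = 0.75105
  35–39: 5 × 64.56/1000 × 0.9394 = 0.30324
  40–44: 5 × 9.31/1000 × 0.9354 = 0.04354
Sum = 2.35272
NRR = 0.491 × 2.35272 = 1.15519
An NRR exceeding 1 indicates intrinsic growth under these rates.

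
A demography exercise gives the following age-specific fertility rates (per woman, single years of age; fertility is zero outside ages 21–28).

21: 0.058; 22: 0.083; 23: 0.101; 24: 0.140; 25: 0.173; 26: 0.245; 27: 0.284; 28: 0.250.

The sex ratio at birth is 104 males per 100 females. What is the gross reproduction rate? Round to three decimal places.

Proportion female at birth = 100 / (100 + 104) = 0.49020.
Sum of ASFRs = 0.058 + 0.083 + 0.101 + 0.140 + 0.173 + 0.245 + 0.284 + 0.250 = 1.334
TFR = 1.334
GRR = 0.49020 × 1.334 = 0.65393

0.654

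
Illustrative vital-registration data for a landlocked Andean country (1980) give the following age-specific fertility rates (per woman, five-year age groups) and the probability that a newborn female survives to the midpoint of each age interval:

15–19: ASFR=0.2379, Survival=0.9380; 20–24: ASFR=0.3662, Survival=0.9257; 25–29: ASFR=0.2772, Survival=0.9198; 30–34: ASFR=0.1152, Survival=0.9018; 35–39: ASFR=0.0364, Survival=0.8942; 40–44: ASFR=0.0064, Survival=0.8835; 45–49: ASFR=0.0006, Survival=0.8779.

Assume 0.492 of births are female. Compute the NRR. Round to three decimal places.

Proportion female at birth = 0.492.
Weighting each age-specific rate by interval width and survival:
  15–19: 5 × 0.2379 × 0.9380 = 1.11575
  20–24: 5 × 0.3662 × 0.9257 = 1.69496
  25–29: 5 × 0.2772 × 0.9198 = 1.27484
  30–34: 5 × 0.1152 × 0.9018 = 0.51944
  35–39: 5 × 0.0364 × 0.8942 = 0.16274
  40–44: 5 × 0.0064 × 0.8835 = 0.02827
  45–49: 5 × 0.0006 × 0.8779 = 0.00263
Sum = 4.79863
NRR = 0.492 × 4.79863 = 2.36093
With NRR above 1 the population is above replacement fertility.

2.361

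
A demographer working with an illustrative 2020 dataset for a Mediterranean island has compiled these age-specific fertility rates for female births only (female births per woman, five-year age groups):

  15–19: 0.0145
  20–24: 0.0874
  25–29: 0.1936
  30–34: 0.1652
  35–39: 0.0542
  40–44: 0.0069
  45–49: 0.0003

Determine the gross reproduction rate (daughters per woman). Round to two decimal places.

Sum of female ASFRs = 0.0145 + 0.0874 + 0.1936 + 0.1652 + 0.0542 + 0.0069 + 0.0003 = 0.5221
GRR = 5 × 0.5221 = 2.6105

2.61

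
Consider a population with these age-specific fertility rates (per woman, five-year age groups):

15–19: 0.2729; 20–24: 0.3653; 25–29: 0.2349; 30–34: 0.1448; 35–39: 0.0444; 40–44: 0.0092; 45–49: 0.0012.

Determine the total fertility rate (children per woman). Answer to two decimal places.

Sum of ASFRs = 0.2729 + 0.3653 + 0.2349 + 0.1448 + 0.0444 + 0.0092 + 0.0012 = 1.0727
TFR = 5 × 1.0727 = 5.3635

5.36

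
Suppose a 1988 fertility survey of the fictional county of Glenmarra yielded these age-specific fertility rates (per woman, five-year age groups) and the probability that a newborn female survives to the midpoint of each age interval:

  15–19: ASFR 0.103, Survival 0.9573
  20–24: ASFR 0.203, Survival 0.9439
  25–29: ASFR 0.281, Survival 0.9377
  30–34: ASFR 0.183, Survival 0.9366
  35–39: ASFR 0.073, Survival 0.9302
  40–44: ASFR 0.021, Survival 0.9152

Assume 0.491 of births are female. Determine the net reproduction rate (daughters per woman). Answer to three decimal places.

1.994

Proportion female at birth = 0.491.
Survival-weighted fertility by age (5·fₓ·Sₓ):
  15–19: 5 × 0.103 × 0.9573 = 0.49301
  20–24: 5 × 0.203 × 0.9439 = 0.95806
  25–29: 5 × 0.281 × 0.9377 = 1.31747
  30–34: 5 × 0.183 × 0.9366 = 0.85699
  35–39: 5 × 0.073 × 0.9302 = 0.33952
  40–44: 5 × 0.021 × 0.9152 = 0.09610
Sum = 4.06115
NRR = 0.491 × 4.06115 = 1.99402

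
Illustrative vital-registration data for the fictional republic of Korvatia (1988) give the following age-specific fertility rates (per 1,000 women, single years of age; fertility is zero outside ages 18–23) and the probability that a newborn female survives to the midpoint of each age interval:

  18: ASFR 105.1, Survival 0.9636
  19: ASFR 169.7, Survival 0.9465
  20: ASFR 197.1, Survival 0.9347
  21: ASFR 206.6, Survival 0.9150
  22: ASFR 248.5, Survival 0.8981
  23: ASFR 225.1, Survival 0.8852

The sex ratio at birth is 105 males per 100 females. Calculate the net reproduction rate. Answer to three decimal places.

0.516

Proportion female at birth = 100 / (100 + 105) = 0.48780.
Survival-weighted fertility by age (1·fₓ·Sₓ):
  18: 1 × 105.1/1000 × 0.9636 = 0.10127
  19: 1 × 169.7/1000 × 0.9465 = 0.16062
  20: 1 × 197.1/1000 × 0.9347 = 0.18423
  21: 1 × 206.6/1000 × 0.9150 = 0.18904
  22: 1 × 248.5/1000 × 0.8981 = 0.22318
  23: 1 × 225.1/1000 × 0.8852 = 0.19926
Sum = 1.05760
NRR = 0.48780 × 1.05760 = 0.51590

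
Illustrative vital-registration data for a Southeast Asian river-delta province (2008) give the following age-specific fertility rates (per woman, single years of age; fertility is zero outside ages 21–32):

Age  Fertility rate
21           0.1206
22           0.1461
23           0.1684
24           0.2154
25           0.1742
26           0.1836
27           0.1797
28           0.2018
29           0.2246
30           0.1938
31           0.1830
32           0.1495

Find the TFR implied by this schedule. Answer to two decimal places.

Sum of ASFRs = 0.1206 + 0.1461 + 0.1684 + 0.2154 + 0.1742 + 0.1836 + 0.1797 + 0.2018 + 0.2246 + 0.1938 + 0.1830 + 0.1495 = 2.1407
TFR = 2.1407

2.14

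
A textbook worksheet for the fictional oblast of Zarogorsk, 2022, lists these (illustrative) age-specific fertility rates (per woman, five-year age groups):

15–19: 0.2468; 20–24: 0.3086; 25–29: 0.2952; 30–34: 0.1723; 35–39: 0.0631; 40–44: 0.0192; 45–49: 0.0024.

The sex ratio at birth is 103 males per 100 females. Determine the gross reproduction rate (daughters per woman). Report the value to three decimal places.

Proportion female at birth = 100 / (100 + 103) = 0.49261.
Sum of ASFRs = 0.2468 + 0.3086 + 0.2952 + 0.1723 + 0.0631 + 0.0192 + 0.0024 = 1.1076
TFR = 5 × 1.1076 = 5.538
GRR = 0.49261 × 5.538 = 2.72807

2.728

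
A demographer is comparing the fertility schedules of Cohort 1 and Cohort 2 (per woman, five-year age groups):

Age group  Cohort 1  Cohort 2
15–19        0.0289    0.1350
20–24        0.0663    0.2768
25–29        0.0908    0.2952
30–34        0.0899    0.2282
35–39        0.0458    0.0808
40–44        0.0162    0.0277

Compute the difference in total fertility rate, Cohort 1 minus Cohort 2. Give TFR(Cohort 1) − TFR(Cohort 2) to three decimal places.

Cohort 1:
  Sum of ASFRs = 0.0289 + 0.0663 + 0.0908 + 0.0899 + 0.0458 + 0.0162 = 0.3379
  TFR = 5 × 0.3379 = 1.6895
Cohort 2:
  Sum of ASFRs = 0.1350 + 0.2768 + 0.2952 + 0.2282 + 0.0808 + 0.0277 = 1.0437
  TFR = 5 × 1.0437 = 5.2185
Difference = 1.6895 − 5.2185 = -3.529

-3.529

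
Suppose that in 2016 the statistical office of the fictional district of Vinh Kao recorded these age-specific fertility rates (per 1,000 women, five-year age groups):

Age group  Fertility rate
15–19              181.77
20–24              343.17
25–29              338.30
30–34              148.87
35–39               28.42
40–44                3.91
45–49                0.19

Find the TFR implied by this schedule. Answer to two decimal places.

5.22

Sum of ASFRs = 181.77 + 343.17 + 338.30 + 148.87 + 28.42 + 3.91 + 0.19 = 1044.63
TFR = 5 × 1044.63 / 1000 = 5.22315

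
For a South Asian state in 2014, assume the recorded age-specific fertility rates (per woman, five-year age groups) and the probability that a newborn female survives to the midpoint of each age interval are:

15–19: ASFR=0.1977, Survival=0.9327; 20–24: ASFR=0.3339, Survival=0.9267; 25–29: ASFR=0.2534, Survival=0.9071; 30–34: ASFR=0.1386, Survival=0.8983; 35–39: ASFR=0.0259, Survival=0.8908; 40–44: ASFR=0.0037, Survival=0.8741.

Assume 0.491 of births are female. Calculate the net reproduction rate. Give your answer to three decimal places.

2.147

Proportion female at birth = 0.491.
Per-age-group product (5 × ASFR × survival probability):
  15–19: 5 × 0.1977 × 0.9327 = 0.92197
  20–24: 5 × 0.3339 × 0.9267 = 1.54713
  25–29: 5 × 0.2534 × 0.9071 = 1.14930
  30–34: 5 × 0.1386 × 0.8983 = 0.62252
  35–39: 5 × 0.0259 × 0.8908 = 0.11536
  40–44: 5 × 0.0037 × 0.8741 = 0.01617
Sum = 4.37245
NRR = 0.491 × 4.37245 = 2.14687
NRR > 1, so each generation more than replaces itself.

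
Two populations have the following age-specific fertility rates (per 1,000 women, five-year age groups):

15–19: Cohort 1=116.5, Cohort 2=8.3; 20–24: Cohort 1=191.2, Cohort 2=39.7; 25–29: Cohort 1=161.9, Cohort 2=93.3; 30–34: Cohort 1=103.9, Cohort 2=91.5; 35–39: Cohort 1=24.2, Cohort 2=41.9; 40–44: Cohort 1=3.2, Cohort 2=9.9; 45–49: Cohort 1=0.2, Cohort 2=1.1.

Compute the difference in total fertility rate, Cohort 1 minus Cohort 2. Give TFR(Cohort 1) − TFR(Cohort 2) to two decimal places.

Cohort 1:
  Sum of ASFRs = 116.5 + 191.2 + 161.9 + 103.9 + 24.2 + 3.2 + 0.2 = 601.1
  TFR = 5 × 601.1 / 1000 = 3.0055
Cohort 2:
  Sum of ASFRs = 8.3 + 39.7 + 93.3 + 91.5 + 41.9 + 9.9 + 1.1 = 285.7
  TFR = 5 × 285.7 / 1000 = 1.4285
Difference = 3.0055 − 1.4285 = 1.577

1.58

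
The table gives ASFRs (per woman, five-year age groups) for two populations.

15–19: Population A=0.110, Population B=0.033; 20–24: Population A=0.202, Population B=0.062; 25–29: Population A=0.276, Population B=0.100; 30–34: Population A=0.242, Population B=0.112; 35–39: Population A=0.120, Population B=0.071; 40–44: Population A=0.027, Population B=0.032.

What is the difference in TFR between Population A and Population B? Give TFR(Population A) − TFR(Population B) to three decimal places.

Population A:
  Sum of ASFRs = 0.110 + 0.202 + 0.276 + 0.242 + 0.120 + 0.027 = 0.977
  TFR = 5 × 0.977 = 4.885
Population B:
  Sum of ASFRs = 0.033 + 0.062 + 0.100 + 0.112 + 0.071 + 0.032 = 0.410
  TFR = 5 × 0.410 = 2.05
Difference = 4.885 − 2.05 = 2.835

2.835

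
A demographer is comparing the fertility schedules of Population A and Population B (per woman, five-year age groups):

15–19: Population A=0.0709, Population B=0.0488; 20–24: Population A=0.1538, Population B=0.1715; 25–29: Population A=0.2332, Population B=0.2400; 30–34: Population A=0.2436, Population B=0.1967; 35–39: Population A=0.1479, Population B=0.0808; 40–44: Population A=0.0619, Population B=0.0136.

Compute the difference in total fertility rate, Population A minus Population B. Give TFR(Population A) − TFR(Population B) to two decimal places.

Population A:
  Sum of ASFRs = 0.0709 + 0.1538 + 0.2332 + 0.2436 + 0.1479 + 0.0619 = 0.9113
  TFR = 5 × 0.9113 = 4.5565
Population B:
  Sum of ASFRs = 0.0488 + 0.1715 + 0.2400 + 0.1967 + 0.0808 + 0.0136 = 0.7514
  TFR = 5 × 0.7514 = 3.757
Difference = 4.5565 − 3.757 = 0.7995

0.80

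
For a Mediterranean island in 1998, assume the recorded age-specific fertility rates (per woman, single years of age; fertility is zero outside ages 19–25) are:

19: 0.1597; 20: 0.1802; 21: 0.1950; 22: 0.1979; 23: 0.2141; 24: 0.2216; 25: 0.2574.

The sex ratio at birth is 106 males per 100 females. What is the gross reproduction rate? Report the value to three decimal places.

0.692

Proportion female at birth = 100 / (100 + 106) = 0.48544.
Sum of ASFRs = 0.1597 + 0.1802 + 0.1950 + 0.1979 + 0.2141 + 0.2216 + 0.2574 = 1.4259
TFR = 1.4259
GRR = 0.48544 × 1.4259 = 0.69219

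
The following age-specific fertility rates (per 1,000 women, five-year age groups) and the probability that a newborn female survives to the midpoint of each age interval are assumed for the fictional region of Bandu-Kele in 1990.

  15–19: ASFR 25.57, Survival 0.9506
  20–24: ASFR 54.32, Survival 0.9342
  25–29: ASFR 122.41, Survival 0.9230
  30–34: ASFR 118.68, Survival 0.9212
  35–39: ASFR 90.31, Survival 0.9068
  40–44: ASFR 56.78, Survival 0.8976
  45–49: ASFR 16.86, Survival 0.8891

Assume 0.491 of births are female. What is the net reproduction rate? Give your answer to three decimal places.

1.093

Proportion female at birth = 0.491.
Weighting each age-specific rate by interval width and survival:
  15–19: 5 × 25.57/1000 × 0.9506 = 0.12153
  20–24: 5 × 54.32/1000 × 0.9342 = 0.25373
  25–29: 5 × 122.41/1000 × 0.9230 = 0.56492
  30–34: 5 × 118.68/1000 × 0.9212 = 0.54664
  35–39: 5 × 90.31/1000 × 0.9068 = 0.40947
  40–44: 5 × 56.78/1000 × 0.8976 = 0.25483
  45–49: 5 × 16.86/1000 × 0.8891 = 0.07495
Sum = 2.22607
NRR = 0.491 × 2.22607 = 1.09300
An NRR exceeding 1 indicates intrinsic growth under these rates.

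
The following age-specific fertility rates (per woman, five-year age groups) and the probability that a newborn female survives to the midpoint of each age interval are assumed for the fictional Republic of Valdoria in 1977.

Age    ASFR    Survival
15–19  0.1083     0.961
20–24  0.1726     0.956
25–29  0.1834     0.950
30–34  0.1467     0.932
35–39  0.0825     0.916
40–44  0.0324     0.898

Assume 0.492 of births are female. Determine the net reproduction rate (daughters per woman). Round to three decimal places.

1.684

Proportion female at birth = 0.492.
Each age group contributes 5 × ASFR × survival:
  15–19: 5 × 0.1083 × 0.961 = 0.52038
  20–24: 5 × 0.1726 × 0.956 = 0.82503
  25–29: 5 × 0.1834 × 0.950 = 0.87115
  30–34: 5 × 0.1467 × 0.932 = 0.68362
  35–39: 5 × 0.0825 × 0.916 = 0.37785
  40–44: 5 × 0.0324 × 0.898 = 0.14548
Sum = 3.42351
NRR = 0.492 × 3.42351 = 1.68437
With NRR above 1 the population is above replacement fertility.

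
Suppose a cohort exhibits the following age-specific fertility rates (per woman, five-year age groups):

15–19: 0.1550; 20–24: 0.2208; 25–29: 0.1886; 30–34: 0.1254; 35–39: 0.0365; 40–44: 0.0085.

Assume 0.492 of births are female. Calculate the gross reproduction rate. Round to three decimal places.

Proportion female at birth = 0.492.
Sum of ASFRs = 0.1550 + 0.2208 + 0.1886 + 0.1254 + 0.0365 + 0.0085 = 0.7348
TFR = 5 × 0.7348 = 3.674
GRR = 0.492 × 3.674 = 1.80761

1.808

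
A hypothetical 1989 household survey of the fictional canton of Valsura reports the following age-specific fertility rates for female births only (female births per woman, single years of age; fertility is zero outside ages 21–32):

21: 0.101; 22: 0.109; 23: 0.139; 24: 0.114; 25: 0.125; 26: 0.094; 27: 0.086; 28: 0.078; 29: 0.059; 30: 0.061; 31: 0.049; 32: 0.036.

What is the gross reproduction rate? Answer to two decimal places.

1.05

Sum of female ASFRs = 0.101 + 0.109 + 0.139 + 0.114 + 0.125 + 0.094 + 0.086 + 0.078 + 0.059 + 0.061 + 0.049 + 0.036 = 1.051
GRR = 1.051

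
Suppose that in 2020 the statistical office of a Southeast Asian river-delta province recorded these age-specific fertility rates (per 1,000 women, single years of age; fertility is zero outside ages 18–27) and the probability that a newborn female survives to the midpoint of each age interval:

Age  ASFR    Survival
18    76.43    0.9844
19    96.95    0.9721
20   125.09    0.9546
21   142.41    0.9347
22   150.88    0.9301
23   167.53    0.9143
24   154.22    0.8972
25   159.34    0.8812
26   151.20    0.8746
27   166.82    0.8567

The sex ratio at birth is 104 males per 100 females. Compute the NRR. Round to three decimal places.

Proportion female at birth = 100 / (100 + 104) = 0.49020.
Survival-weighted fertility by age (1·fₓ·Sₓ):
  18: 1 × 76.43/1000 × 0.9844 = 0.07524
  19: 1 × 96.95/1000 × 0.9721 = 0.09425
  20: 1 × 125.09/1000 × 0.9546 = 0.11941
  21: 1 × 142.41/1000 × 0.9347 = 0.13311
  22: 1 × 150.88/1000 × 0.9301 = 0.14033
  23: 1 × 167.53/1000 × 0.9143 = 0.15317
  24: 1 × 154.22/1000 × 0.8972 = 0.13837
  25: 1 × 159.34/1000 × 0.8812 = 0.14041
  26: 1 × 151.20/1000 × 0.8746 = 0.13224
  27: 1 × 166.82/1000 × 0.8567 = 0.14291
Sum = 1.26944
NRR = 0.49020 × 1.26944 = 0.62228
With NRR below 1 the population is below replacement fertility.

0.622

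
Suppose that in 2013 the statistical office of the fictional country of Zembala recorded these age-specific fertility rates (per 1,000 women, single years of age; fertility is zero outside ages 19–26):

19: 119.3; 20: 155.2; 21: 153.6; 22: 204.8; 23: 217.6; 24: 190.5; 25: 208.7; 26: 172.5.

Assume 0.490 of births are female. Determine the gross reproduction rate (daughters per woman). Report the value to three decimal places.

Proportion female at birth = 0.490.
Sum of ASFRs = 119.3 + 155.2 + 153.6 + 204.8 + 217.6 + 190.5 + 208.7 + 172.5 = 1422.2
TFR = 1422.2 / 1000 = 1.4222
GRR = 0.490 × 1.4222 = 0.69688

0.697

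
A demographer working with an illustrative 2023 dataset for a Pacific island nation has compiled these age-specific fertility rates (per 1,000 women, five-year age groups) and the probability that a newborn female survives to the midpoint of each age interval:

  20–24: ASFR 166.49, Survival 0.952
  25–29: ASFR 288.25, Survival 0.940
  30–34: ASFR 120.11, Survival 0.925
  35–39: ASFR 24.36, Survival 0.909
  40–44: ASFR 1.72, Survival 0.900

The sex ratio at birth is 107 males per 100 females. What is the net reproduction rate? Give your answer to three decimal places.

Proportion female at birth = 100 / (100 + 107) = 0.48309.
Per-age-group product (5 × ASFR × survival probability):
  20–24: 5 × 166.49/1000 × 0.952 = 0.79249
  25–29: 5 × 288.25/1000 × 0.940 = 1.35478
  30–34: 5 × 120.11/1000 × 0.925 = 0.55551
  35–39: 5 × 24.36/1000 × 0.909 = 0.11072
  40–44: 5 × 1.72/1000 × 0.900 = 0.00774
Sum = 2.82124
NRR = 0.48309 × 2.82124 = 1.36291

1.363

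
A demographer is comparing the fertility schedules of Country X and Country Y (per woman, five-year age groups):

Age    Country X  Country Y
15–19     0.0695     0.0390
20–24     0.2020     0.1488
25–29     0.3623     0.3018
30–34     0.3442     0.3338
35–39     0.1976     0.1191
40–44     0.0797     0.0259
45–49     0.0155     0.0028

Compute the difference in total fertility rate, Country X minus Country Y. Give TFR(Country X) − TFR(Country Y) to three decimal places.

Country X:
  Sum of ASFRs = 0.0695 + 0.2020 + 0.3623 + 0.3442 + 0.1976 + 0.0797 + 0.0155 = 1.2708
  TFR = 5 × 1.2708 = 6.354
Country Y:
  Sum of ASFRs = 0.0390 + 0.1488 + 0.3018 + 0.3338 + 0.1191 + 0.0259 + 0.0028 = 0.9712
  TFR = 5 × 0.9712 = 4.856
Difference = 6.354 − 4.856 = 1.498

1.498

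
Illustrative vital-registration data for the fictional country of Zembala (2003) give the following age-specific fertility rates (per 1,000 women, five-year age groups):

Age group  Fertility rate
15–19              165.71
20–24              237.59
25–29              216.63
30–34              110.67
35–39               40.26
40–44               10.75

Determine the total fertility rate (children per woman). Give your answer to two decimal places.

3.91

Sum of ASFRs = 165.71 + 237.59 + 216.63 + 110.67 + 40.26 + 10.75 = 781.61
TFR = 5 × 781.61 / 1000 = 3.90805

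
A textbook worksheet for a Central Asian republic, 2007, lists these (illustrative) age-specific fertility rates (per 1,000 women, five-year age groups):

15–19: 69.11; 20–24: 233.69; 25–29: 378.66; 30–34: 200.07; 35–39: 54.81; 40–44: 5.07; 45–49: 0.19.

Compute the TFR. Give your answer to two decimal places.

Sum of ASFRs = 69.11 + 233.69 + 378.66 + 200.07 + 54.81 + 5.07 + 0.19 = 941.60
TFR = 5 × 941.60 / 1000 = 4.708

4.71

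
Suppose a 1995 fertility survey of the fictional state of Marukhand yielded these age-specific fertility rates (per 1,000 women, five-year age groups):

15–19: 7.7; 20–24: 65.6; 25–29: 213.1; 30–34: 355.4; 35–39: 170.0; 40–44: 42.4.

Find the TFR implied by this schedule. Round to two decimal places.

Sum of ASFRs = 7.7 + 65.6 + 213.1 + 355.4 + 170.0 + 42.4 = 854.2
TFR = 5 × 854.2 / 1000 = 4.271

4.27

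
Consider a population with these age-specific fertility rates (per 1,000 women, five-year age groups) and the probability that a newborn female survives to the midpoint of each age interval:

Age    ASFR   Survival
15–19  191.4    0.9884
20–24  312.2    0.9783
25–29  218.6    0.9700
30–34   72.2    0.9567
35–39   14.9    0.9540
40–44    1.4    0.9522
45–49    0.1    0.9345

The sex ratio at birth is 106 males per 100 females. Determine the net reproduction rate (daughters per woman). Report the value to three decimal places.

1.921

Proportion female at birth = 100 / (100 + 106) = 0.48544.
Survival-weighted fertility by age (5·fₓ·Sₓ):
  15–19: 5 × 191.4/1000 × 0.9884 = 0.94590
  20–24: 5 × 312.2/1000 × 0.9783 = 1.52713
  25–29: 5 × 218.6/1000 × 0.9700 = 1.06021
  30–34: 5 × 72.2/1000 × 0.9567 = 0.34537
  35–39: 5 × 14.9/1000 × 0.9540 = 0.07107
  40–44: 5 × 1.4/1000 × 0.9522 = 0.00667
  45–49: 5 × 0.1/1000 × 0.9345 = 0.00047
Sum = 3.95682
NRR = 0.48544 × 3.95682 = 1.92080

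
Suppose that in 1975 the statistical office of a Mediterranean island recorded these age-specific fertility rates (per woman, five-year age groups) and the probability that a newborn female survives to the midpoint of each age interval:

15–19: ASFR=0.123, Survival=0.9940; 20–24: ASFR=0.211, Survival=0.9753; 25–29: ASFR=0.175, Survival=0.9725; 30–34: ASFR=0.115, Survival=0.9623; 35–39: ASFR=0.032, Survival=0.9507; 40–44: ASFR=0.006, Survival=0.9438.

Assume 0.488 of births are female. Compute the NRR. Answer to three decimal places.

1.574

Proportion female at birth = 0.488.
Survival-weighted fertility by age (5·fₓ·Sₓ):
  15–19: 5 × 0.123 × 0.9940 = 0.61131
  20–24: 5 × 0.211 × 0.9753 = 1.02894
  25–29: 5 × 0.175 × 0.9725 = 0.85094
  30–34: 5 × 0.115 × 0.9623 = 0.55332
  35–39: 5 × 0.032 × 0.9507 = 0.15211
  40–44: 5 × 0.006 × 0.9438 = 0.02831
Sum = 3.22493
NRR = 0.488 × 3.22493 = 1.57377
NRR > 1, so each generation more than replaces itself.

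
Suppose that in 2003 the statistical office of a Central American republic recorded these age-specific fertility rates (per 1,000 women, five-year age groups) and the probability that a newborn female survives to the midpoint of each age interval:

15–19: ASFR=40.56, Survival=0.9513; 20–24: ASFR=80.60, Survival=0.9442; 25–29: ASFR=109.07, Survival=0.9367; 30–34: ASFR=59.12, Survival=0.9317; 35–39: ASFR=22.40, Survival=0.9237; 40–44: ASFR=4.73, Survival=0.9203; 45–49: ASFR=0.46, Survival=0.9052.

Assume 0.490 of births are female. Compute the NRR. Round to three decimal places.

0.729

Proportion female at birth = 0.490.
Each age group contributes 5 × ASFR × survival:
  15–19: 5 × 40.56/1000 × 0.9513 = 0.19292
  20–24: 5 × 80.60/1000 × 0.9442 = 0.38051
  25–29: 5 × 109.07/1000 × 0.9367 = 0.51083
  30–34: 5 × 59.12/1000 × 0.9317 = 0.27541
  35–39: 5 × 22.40/1000 × 0.9237 = 0.10345
  40–44: 5 × 4.73/1000 × 0.9203 = 0.02177
  45–49: 5 × 0.46/1000 × 0.9052 = 0.00208
Sum = 1.48697
NRR = 0.490 × 1.48697 = 0.72862
An NRR under 1 implies long-run decline under these rates.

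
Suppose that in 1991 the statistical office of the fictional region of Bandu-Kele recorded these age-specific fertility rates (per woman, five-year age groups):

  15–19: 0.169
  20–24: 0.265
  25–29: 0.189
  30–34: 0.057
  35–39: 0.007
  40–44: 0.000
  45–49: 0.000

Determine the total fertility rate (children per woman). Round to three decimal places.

3.435

Sum of ASFRs = 0.169 + 0.265 + 0.189 + 0.057 + 0.007 + 0.000 + 0.000 = 0.687
TFR = 5 × 0.687 = 3.435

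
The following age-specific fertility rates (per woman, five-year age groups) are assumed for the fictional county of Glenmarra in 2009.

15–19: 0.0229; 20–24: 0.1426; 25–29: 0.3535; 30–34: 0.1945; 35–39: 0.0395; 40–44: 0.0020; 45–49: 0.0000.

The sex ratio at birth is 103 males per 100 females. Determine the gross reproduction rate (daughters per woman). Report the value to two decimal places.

Proportion female at birth = 100 / (100 + 103) = 0.49261.
Sum of ASFRs = 0.0229 + 0.1426 + 0.3535 + 0.1945 + 0.0395 + 0.0020 + 0.0000 = 0.7550
TFR = 5 × 0.7550 = 3.775
GRR = 0.49261 × 3.775 = 1.85960

1.86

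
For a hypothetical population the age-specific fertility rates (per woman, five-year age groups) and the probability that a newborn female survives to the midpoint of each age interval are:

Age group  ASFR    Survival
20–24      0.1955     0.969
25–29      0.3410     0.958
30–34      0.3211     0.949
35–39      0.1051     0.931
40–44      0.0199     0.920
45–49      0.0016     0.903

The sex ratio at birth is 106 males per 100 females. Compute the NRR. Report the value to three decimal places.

2.278

Proportion female at birth = 100 / (100 + 106) = 0.48544.
Survival-weighted fertility by age (5·fₓ·Sₓ):
  20–24: 5 × 0.1955 × 0.969 = 0.94720
  25–29: 5 × 0.3410 × 0.958 = 1.63339
  30–34: 5 × 0.3211 × 0.949 = 1.52362
  35–39: 5 × 0.1051 × 0.931 = 0.48924
  40–44: 5 × 0.0199 × 0.920 = 0.09154
  45–49: 5 × 0.0016 × 0.903 = 0.00722
Sum = 4.69221
NRR = 0.48544 × 4.69221 = 2.27779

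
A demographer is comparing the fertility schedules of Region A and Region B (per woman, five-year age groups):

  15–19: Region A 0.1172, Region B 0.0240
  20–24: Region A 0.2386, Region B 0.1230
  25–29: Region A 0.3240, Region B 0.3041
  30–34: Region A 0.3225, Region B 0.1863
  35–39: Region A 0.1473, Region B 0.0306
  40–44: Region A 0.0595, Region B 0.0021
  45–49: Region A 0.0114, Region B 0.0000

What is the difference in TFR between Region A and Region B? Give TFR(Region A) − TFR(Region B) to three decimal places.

2.752

Region A:
  Sum of ASFRs = 0.1172 + 0.2386 + 0.3240 + 0.3225 + 0.1473 + 0.0595 + 0.0114 = 1.2205
  TFR = 5 × 1.2205 = 6.1025
Region B:
  Sum of ASFRs = 0.0240 + 0.1230 + 0.3041 + 0.1863 + 0.0306 + 0.0021 + 0.0000 = 0.6701
  TFR = 5 × 0.6701 = 3.3505
Difference = 6.1025 − 3.3505 = 2.752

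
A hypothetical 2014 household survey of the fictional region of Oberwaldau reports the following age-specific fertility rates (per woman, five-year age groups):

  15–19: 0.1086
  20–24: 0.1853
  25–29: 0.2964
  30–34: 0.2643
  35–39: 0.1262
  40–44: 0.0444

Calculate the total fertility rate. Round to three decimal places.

5.126

Sum of ASFRs = 0.1086 + 0.1853 + 0.2964 + 0.2643 + 0.1262 + 0.0444 = 1.0252
TFR = 5 × 1.0252 = 5.126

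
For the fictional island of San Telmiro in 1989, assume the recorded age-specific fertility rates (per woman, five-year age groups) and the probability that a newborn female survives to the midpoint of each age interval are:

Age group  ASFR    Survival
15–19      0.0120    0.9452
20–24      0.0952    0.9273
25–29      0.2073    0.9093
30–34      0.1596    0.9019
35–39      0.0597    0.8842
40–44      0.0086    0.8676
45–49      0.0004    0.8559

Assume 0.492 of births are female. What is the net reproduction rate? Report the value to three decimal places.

Proportion female at birth = 0.492.
Weighting each age-specific rate by interval width and survival:
  15–19: 5 × 0.0120 × 0.9452 = 0.05671
  20–24: 5 × 0.0952 × 0.9273 = 0.44139
  25–29: 5 × 0.2073 × 0.9093 = 0.94249
  30–34: 5 × 0.1596 × 0.9019 = 0.71972
  35–39: 5 × 0.0597 × 0.8842 = 0.26393
  40–44: 5 × 0.0086 × 0.8676 = 0.03731
  45–49: 5 × 0.0004 × 0.8559 = 0.00171
Sum = 2.46326
NRR = 0.492 × 2.46326 = 1.21192
NRR > 1, so each generation more than replaces itself.

1.212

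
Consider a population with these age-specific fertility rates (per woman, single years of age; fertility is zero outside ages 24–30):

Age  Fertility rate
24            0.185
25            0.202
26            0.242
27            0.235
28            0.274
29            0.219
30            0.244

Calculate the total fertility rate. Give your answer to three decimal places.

1.601

Sum of ASFRs = 0.185 + 0.202 + 0.242 + 0.235 + 0.274 + 0.219 + 0.244 = 1.601
TFR = 1.601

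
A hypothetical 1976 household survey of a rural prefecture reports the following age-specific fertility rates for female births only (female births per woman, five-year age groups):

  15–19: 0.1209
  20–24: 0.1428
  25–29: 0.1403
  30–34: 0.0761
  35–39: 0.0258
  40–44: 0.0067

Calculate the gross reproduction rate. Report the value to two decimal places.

2.56

Sum of female ASFRs = 0.1209 + 0.1428 + 0.1403 + 0.0761 + 0.0258 + 0.0067 = 0.5126
GRR = 5 × 0.5126 = 2.563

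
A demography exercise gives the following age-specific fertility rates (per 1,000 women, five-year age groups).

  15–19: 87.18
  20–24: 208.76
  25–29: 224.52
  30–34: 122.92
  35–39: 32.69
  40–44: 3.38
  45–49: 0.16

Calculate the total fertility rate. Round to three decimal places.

3.398

Sum of ASFRs = 87.18 + 208.76 + 224.52 + 122.92 + 32.69 + 3.38 + 0.16 = 679.61
TFR = 5 × 679.61 / 1000 = 3.39805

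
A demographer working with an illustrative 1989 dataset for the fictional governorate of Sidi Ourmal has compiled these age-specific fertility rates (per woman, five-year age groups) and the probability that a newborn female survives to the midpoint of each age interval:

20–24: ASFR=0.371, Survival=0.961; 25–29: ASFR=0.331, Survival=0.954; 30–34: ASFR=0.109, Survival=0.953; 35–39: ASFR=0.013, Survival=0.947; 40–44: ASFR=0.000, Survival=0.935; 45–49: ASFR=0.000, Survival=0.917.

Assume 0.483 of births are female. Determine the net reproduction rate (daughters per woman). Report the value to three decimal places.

1.904

Proportion female at birth = 0.483.
Each age group contributes 5 × ASFR × survival:
  20–24: 5 × 0.371 × 0.961 = 1.78266
  25–29: 5 × 0.331 × 0.954 = 1.57887
  30–34: 5 × 0.109 × 0.953 = 0.51939
  35–39: 5 × 0.013 × 0.947 = 0.06156
  40–44: 5 × 0.000 × 0.935 = 0.00000
  45–49: 5 × 0.000 × 0.917 = 0.00000
Sum = 3.94248
NRR = 0.483 × 3.94248 = 1.90422
With NRR above 1 the population is above replacement fertility.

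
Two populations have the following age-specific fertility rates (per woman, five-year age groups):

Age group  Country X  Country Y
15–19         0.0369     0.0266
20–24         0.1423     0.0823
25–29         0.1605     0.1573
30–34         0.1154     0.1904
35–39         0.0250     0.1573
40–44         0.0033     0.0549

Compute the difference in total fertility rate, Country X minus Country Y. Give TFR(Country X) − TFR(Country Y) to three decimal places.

-0.927

Country X:
  Sum of ASFRs = 0.0369 + 0.1423 + 0.1605 + 0.1154 + 0.0250 + 0.0033 = 0.4834
  TFR = 5 × 0.4834 = 2.417
Country Y:
  Sum of ASFRs = 0.0266 + 0.0823 + 0.1573 + 0.1904 + 0.1573 + 0.0549 = 0.6688
  TFR = 5 × 0.6688 = 3.344
Difference = 2.417 − 3.344 = -0.927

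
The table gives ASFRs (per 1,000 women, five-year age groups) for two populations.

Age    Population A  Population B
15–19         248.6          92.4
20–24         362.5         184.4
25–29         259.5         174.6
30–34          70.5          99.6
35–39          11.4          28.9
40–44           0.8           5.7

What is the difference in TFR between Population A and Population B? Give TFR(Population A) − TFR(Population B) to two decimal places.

1.84

Population A:
  Sum of ASFRs = 248.6 + 362.5 + 259.5 + 70.5 + 11.4 + 0.8 = 953.3
  TFR = 5 × 953.3 / 1000 = 4.7665
Population B:
  Sum of ASFRs = 92.4 + 184.4 + 174.6 + 99.6 + 28.9 + 5.7 = 585.6
  TFR = 5 × 585.6 / 1000 = 2.928
Difference = 4.7665 − 2.928 = 1.8385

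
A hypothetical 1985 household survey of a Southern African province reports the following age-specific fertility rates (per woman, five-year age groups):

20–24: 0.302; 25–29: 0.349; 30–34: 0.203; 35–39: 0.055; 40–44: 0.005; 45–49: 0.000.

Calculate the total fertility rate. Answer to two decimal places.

4.57

Sum of ASFRs = 0.302 + 0.349 + 0.203 + 0.055 + 0.005 + 0.000 = 0.914
TFR = 5 × 0.914 = 4.57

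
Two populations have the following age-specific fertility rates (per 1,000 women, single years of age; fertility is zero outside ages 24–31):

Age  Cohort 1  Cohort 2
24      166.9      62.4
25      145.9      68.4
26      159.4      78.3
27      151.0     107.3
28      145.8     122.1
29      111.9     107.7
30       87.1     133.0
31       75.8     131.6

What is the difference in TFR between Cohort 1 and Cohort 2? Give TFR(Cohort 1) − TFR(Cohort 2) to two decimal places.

Cohort 1:
  Sum of ASFRs = 166.9 + 145.9 + 159.4 + 151.0 + 145.8 + 111.9 + 87.1 + 75.8 = 1043.8
  TFR = 1043.8 / 1000 = 1.0438
Cohort 2:
  Sum of ASFRs = 62.4 + 68.4 + 78.3 + 107.3 + 122.1 + 107.7 + 133.0 + 131.6 = 810.8
  TFR = 810.8 / 1000 = 0.8108
Difference = 1.0438 − 0.8108 = 0.233

0.23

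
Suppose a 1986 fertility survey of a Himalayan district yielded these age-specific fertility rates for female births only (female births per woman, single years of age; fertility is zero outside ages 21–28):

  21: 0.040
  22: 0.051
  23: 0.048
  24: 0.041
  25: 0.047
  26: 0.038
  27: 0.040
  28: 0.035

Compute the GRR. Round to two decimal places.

0.34

Sum of female ASFRs = 0.040 + 0.051 + 0.048 + 0.041 + 0.047 + 0.038 + 0.040 + 0.035 = 0.340
GRR = 0.34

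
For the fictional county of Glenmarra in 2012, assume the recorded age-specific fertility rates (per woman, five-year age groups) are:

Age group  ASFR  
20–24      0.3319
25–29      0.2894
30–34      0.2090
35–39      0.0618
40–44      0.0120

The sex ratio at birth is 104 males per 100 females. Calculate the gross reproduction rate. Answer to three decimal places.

2.216

Proportion female at birth = 100 / (100 + 104) = 0.49020.
Sum of ASFRs = 0.3319 + 0.2894 + 0.2090 + 0.0618 + 0.0120 = 0.9041
TFR = 5 × 0.9041 = 4.5205
GRR = 0.49020 × 4.5205 = 2.21595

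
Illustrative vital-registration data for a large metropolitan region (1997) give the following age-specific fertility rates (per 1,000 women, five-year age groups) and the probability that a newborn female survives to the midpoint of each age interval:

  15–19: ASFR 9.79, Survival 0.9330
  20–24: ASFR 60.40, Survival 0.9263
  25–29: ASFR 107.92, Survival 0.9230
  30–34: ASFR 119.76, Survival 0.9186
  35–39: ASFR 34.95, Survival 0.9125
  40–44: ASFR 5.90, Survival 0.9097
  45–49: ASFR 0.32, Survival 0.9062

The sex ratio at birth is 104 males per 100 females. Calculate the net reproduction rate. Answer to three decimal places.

Proportion female at birth = 100 / (100 + 104) = 0.49020.
Per-age-group product (5 × ASFR × survival probability):
  15–19: 5 × 9.79/1000 × 0.9330 = 0.04567
  20–24: 5 × 60.40/1000 × 0.9263 = 0.27974
  25–29: 5 × 107.92/1000 × 0.9230 = 0.49805
  30–34: 5 × 119.76/1000 × 0.9186 = 0.55006
  35–39: 5 × 34.95/1000 × 0.9125 = 0.15946
  40–44: 5 × 5.90/1000 × 0.9097 = 0.02684
  45–49: 5 × 0.32/1000 × 0.9062 = 0.00145
Sum = 1.56127
NRR = 0.49020 × 1.56127 = 0.76533

0.765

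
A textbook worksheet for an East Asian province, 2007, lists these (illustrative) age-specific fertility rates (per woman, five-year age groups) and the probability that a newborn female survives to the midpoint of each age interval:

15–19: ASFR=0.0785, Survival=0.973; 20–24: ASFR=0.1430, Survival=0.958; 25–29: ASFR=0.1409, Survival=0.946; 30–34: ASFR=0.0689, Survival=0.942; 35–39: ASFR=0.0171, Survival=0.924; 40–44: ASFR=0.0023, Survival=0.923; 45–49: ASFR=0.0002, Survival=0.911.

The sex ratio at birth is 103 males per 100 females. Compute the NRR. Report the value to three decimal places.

Proportion female at birth = 100 / (100 + 103) = 0.49261.
Survival-weighted fertility by age (5·fₓ·Sₓ):
  15–19: 5 × 0.0785 × 0.973 = 0.38190
  20–24: 5 × 0.1430 × 0.958 = 0.68497
  25–29: 5 × 0.1409 × 0.946 = 0.66646
  30–34: 5 × 0.0689 × 0.942 = 0.32452
  35–39: 5 × 0.0171 × 0.924 = 0.07900
  40–44: 5 × 0.0023 × 0.923 = 0.01061
  45–49: 5 × 0.0002 × 0.911 = 0.00091
Sum = 2.14837
NRR = 0.49261 × 2.14837 = 1.05831

1.058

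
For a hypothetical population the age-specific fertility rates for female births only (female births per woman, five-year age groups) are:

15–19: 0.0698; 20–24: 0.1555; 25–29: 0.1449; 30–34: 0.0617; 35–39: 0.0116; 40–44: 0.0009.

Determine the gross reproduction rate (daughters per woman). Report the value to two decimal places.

Sum of female ASFRs = 0.0698 + 0.1555 + 0.1449 + 0.0617 + 0.0116 + 0.0009 = 0.4444
GRR = 5 × 0.4444 = 2.222

2.22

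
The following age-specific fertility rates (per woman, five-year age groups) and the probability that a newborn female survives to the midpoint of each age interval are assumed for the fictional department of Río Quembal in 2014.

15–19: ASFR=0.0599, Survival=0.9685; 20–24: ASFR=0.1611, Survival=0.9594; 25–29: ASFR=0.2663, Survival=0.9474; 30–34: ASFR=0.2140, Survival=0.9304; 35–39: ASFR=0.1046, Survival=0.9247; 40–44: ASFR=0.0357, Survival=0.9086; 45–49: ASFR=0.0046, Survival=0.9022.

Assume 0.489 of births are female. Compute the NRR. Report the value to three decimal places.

Proportion female at birth = 0.489.
Weighting each age-specific rate by interval width and survival:
  15–19: 5 × 0.0599 × 0.9685 = 0.29007
  20–24: 5 × 0.1611 × 0.9594 = 0.77280
  25–29: 5 × 0.2663 × 0.9474 = 1.26146
  30–34: 5 × 0.2140 × 0.9304 = 0.99553
  35–39: 5 × 0.1046 × 0.9247 = 0.48362
  40–44: 5 × 0.0357 × 0.9086 = 0.16219
  45–49: 5 × 0.0046 × 0.9022 = 0.02075
Sum = 3.98642
NRR = 0.489 × 3.98642 = 1.94936
NRR > 1, so each generation more than replaces itself.

1.949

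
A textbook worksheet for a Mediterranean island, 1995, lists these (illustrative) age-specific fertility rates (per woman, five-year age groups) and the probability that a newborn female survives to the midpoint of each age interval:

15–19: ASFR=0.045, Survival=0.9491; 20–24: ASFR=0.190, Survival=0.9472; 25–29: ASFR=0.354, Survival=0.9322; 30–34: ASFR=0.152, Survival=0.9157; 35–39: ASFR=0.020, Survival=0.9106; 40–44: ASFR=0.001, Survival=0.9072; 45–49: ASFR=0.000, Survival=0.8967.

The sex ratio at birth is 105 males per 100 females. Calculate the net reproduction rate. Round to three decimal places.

1.734

Proportion female at birth = 100 / (100 + 105) = 0.48780.
Survival-weighted fertility by age (5·fₓ·Sₓ):
  15–19: 5 × 0.045 × 0.9491 = 0.21355
  20–24: 5 × 0.190 × 0.9472 = 0.89984
  25–29: 5 × 0.354 × 0.9322 = 1.64999
  30–34: 5 × 0.152 × 0.9157 = 0.69593
  35–39: 5 × 0.020 × 0.9106 = 0.09106
  40–44: 5 × 0.001 × 0.9072 = 0.00454
  45–49: 5 × 0.000 × 0.8967 = 0.00000
Sum = 3.55491
NRR = 0.48780 × 3.55491 = 1.73409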